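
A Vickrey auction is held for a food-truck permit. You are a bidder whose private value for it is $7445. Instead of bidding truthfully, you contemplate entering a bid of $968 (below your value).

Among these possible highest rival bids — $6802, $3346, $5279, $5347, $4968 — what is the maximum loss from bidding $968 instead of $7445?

$4099

$6802: truthful gives $643, deviation gives $0 → loss $643.
$3346: truthful gives $4099, deviation gives $0 → loss $4099.
$5279: truthful gives $2166, deviation gives $0 → loss $2166.
$5347: truthful gives $2098, deviation gives $0 → loss $2098.
$4968: truthful gives $2477, deviation gives $0 → loss $2477.
Maximum loss: $4099.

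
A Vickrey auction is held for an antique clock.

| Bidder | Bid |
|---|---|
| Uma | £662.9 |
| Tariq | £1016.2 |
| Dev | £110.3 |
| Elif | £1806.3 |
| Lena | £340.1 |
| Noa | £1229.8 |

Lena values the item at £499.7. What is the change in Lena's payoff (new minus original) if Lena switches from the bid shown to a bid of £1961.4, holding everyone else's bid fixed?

The highest bid among the other bidders is £1806.3; Lena's bid doesn't change that.
Original bid £340.1: Lena is not highest (top rival bid is £1806.3); payoff £0.
Alternative bid £1961.4: Lena is highest, pays the top rival bid £1806.3; payoff £499.7 − £1806.3 = −£1306.6.
Change in payoff = −£1306.6 − (£0) = −£1306.6.

−£1306.6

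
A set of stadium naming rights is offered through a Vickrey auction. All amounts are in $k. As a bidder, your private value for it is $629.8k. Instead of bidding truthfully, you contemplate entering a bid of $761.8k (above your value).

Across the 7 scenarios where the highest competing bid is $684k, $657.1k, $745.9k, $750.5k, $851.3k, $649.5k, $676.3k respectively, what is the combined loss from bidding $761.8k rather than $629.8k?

$384.5k

The deviation costs you only when the competing bid falls strictly between $629.8k and $761.8k; elsewhere both bids give the same outcome.
$684k: truthful payoff $0k, deviation payoff −$54.2k → loss $54.2k.
$657.1k: truthful payoff $0k, deviation payoff −$27.3k → loss $27.3k.
$745.9k: truthful payoff $0k, deviation payoff −$116.1k → loss $116.1k.
$750.5k: truthful payoff $0k, deviation payoff −$120.7k → loss $120.7k.
$851.3k: outcomes coincide → loss $0k.
$649.5k: truthful payoff $0k, deviation payoff −$19.7k → loss $19.7k.
$676.3k: truthful payoff $0k, deviation payoff −$46.5k → loss $46.5k.
Total loss = $54.2k + $27.3k + $116.1k + $120.7k + $19.7k + $46.5k = $384.5k.
Because the price is fixed by the runner-up's bid, deviating from your value can only change a good outcome into a bad one — never the reverse.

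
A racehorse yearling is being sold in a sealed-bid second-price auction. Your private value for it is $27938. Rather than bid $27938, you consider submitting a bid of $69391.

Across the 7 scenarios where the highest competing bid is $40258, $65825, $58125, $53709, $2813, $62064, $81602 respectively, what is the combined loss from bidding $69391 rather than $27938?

$140291

The deviation costs you only when the competing bid falls strictly between $27938 and $69391; elsewhere both bids give the same outcome.
$40258: truthful payoff $0, deviation payoff −$12320 → loss $12320.
$65825: truthful payoff $0, deviation payoff −$37887 → loss $37887.
$58125: truthful payoff $0, deviation payoff −$30187 → loss $30187.
$53709: truthful payoff $0, deviation payoff −$25771 → loss $25771.
$2813: outcomes coincide → loss $0.
$62064: truthful payoff $0, deviation payoff −$34126 → loss $34126.
$81602: outcomes coincide → loss $0.
Total loss = $12320 + $37887 + $30187 + $25771 + $34126 = $140291.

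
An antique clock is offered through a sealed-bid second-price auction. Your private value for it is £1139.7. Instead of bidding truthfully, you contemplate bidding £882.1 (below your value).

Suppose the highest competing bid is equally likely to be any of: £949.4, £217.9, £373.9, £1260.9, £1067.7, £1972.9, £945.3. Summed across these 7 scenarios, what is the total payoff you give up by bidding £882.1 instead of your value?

£456.7

The deviation costs you only when the competing bid falls strictly between £882.1 and £1139.7; elsewhere both bids give the same outcome.
£949.4: truthful payoff £190.3, deviation payoff £0 → loss £190.3.
£217.9: outcomes coincide → loss £0.
£373.9: outcomes coincide → loss £0.
£1260.9: outcomes coincide → loss £0.
£1067.7: truthful payoff £72, deviation payoff £0 → loss £72.
£1972.9: outcomes coincide → loss £0.
£945.3: truthful payoff £194.4, deviation payoff £0 → loss £194.4.
Total loss = £190.3 + £72 + £194.4 = £456.7.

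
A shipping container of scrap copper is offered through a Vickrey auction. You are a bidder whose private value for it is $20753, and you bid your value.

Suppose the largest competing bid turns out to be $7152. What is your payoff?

$13601

Your bid $20753 exceeds the highest competing bid $7152, so you win.
In a second-price auction the winner pays the second-highest bid, $7152.
Payoff = value − price = $20753 − $7152 = $13601.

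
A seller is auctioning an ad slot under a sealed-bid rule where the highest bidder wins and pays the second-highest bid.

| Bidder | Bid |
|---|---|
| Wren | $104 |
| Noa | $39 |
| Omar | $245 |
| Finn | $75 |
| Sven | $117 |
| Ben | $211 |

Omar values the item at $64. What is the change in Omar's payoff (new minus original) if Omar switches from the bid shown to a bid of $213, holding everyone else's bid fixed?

$0

The highest bid among the other bidders is $211; Omar's bid doesn't change that.
Original bid $245: Omar is highest, pays the top rival bid $211; payoff $64 − $211 = −$147.
Alternative bid $213: Omar is highest, pays the top rival bid $211; payoff $64 − $211 = −$147.
Change in payoff = −$147 − (−$147) = $0.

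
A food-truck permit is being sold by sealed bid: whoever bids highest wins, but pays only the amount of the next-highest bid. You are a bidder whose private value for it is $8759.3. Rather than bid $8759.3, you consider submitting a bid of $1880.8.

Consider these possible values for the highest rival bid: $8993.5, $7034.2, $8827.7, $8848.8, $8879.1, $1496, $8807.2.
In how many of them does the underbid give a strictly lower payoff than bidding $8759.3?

1

The deviation hurts exactly when the highest competing bid lies strictly between $1880.8 and $8759.3 — underbidding then forfeits a profitable win.
$8993.5: above both → same outcome either way.
$7034.2: inside the interval → strictly worse (loss $1725.1).
$8827.7: above both → same outcome either way.
$8848.8: above both → same outcome either way.
$8879.1: above both → same outcome either way.
$1496: below both → same outcome either way.
$8807.2: above both → same outcome either way.
Count: 1.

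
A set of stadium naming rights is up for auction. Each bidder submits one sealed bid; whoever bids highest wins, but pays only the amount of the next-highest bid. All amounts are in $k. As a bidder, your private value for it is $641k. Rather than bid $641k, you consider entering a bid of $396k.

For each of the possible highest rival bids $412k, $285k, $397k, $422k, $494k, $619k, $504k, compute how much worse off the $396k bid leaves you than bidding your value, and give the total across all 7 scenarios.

The deviation costs you only when the competing bid falls strictly between $396k and $641k; elsewhere both bids give the same outcome.
$412k: truthful payoff $229k, deviation payoff $0k → loss $229k.
$285k: outcomes coincide → loss $0k.
$397k: truthful payoff $244k, deviation payoff $0k → loss $244k.
$422k: truthful payoff $219k, deviation payoff $0k → loss $219k.
$494k: truthful payoff $147k, deviation payoff $0k → loss $147k.
$619k: truthful payoff $22k, deviation payoff $0k → loss $22k.
$504k: truthful payoff $137k, deviation payoff $0k → loss $137k.
Total loss = $229k + $244k + $219k + $147k + $22k + $137k = $998k.
Truthful bidding weakly dominates here: raising your bid can only win items priced above your value, and lowering it can only forfeit items priced below.

$998k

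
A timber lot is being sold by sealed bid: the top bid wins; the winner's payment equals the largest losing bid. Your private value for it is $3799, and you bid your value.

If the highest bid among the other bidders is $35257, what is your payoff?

Your bid $3799 is below the highest competing bid $35257, so you lose.
A losing bidder pays nothing and receives nothing: payoff = $0.

$0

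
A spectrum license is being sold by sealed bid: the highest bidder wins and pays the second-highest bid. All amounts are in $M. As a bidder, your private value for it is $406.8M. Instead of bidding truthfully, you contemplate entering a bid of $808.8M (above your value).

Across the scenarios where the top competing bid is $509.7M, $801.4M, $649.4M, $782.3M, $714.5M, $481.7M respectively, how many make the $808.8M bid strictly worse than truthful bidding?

6

The deviation hurts exactly when the highest competing bid lies strictly between $406.8M and $808.8M — overbidding then wins at a price above your value.
$509.7M: inside the interval → strictly worse (loss $102.9M).
$801.4M: inside the interval → strictly worse (loss $394.6M).
$649.4M: inside the interval → strictly worse (loss $242.6M).
$782.3M: inside the interval → strictly worse (loss $375.5M).
$714.5M: inside the interval → strictly worse (loss $307.7M).
$481.7M: inside the interval → strictly worse (loss $74.9M).
Count: 6.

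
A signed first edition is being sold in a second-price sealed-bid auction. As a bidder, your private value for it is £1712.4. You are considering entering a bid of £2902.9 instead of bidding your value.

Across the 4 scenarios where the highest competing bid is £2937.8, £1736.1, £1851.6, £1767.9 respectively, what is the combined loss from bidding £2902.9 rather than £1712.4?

£218.4

The deviation costs you only when the competing bid falls strictly between £1712.4 and £2902.9; elsewhere both bids give the same outcome.
£2937.8: outcomes coincide → loss £0.
£1736.1: truthful payoff £0, deviation payoff −£23.7 → loss £23.7.
£1851.6: truthful payoff £0, deviation payoff −£139.2 → loss £139.2.
£1767.9: truthful payoff £0, deviation payoff −£55.5 → loss £55.5.
Total loss = £23.7 + £139.2 + £55.5 = £218.4.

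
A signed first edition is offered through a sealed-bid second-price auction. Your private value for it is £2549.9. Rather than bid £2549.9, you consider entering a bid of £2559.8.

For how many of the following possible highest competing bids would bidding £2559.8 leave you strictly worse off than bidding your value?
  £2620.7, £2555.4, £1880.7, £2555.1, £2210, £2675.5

2

The deviation hurts exactly when the highest competing bid lies strictly between £2549.9 and £2559.8 — overbidding then wins at a price above your value.
£2620.7: above both → same outcome either way.
£2555.4: inside the interval → strictly worse (loss £5.5).
£1880.7: below both → same outcome either way.
£2555.1: inside the interval → strictly worse (loss £5.2).
£2210: below both → same outcome either way.
£2675.5: above both → same outcome either way.
Count: 2.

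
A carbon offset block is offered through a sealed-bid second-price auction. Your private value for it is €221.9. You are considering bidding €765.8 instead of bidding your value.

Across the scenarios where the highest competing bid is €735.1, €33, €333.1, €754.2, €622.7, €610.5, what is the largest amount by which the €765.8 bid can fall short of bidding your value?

€735.1: truthful gives €0, deviation gives −€513.2 → loss €513.2.
€33: same outcome either way → loss €0.
€333.1: truthful gives €0, deviation gives −€111.2 → loss €111.2.
€754.2: truthful gives €0, deviation gives −€532.3 → loss €532.3.
€622.7: truthful gives €0, deviation gives −€400.8 → loss €400.8.
€610.5: truthful gives €0, deviation gives −€388.6 → loss €388.6.
Maximum loss: €532.3.

€532.3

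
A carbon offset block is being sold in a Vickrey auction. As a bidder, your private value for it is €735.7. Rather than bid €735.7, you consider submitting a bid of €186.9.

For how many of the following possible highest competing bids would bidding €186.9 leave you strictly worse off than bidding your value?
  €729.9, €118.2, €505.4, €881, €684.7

The deviation hurts exactly when the highest competing bid lies strictly between €186.9 and €735.7 — underbidding then forfeits a profitable win.
€729.9: inside the interval → strictly worse (loss €5.8).
€118.2: below both → same outcome either way.
€505.4: inside the interval → strictly worse (loss €230.3).
€881: above both → same outcome either way.
€684.7: inside the interval → strictly worse (loss €51).
Count: 3.

3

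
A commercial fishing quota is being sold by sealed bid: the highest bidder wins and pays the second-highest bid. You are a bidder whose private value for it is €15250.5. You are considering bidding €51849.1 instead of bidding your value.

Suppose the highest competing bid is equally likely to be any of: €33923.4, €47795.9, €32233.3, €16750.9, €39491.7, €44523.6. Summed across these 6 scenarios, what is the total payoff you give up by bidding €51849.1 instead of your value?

The deviation costs you only when the competing bid falls strictly between €15250.5 and €51849.1; elsewhere both bids give the same outcome.
€33923.4: truthful payoff €0, deviation payoff −€18672.9 → loss €18672.9.
€47795.9: truthful payoff €0, deviation payoff −€32545.4 → loss €32545.4.
€32233.3: truthful payoff €0, deviation payoff −€16982.8 → loss €16982.8.
€16750.9: truthful payoff €0, deviation payoff −€1500.4 → loss €1500.4.
€39491.7: truthful payoff €0, deviation payoff −€24241.2 → loss €24241.2.
€44523.6: truthful payoff €0, deviation payoff −€29273.1 → loss €29273.1.
Total loss = €18672.9 + €32545.4 + €16982.8 + €1500.4 + €24241.2 + €29273.1 = €123215.8.

€123215.8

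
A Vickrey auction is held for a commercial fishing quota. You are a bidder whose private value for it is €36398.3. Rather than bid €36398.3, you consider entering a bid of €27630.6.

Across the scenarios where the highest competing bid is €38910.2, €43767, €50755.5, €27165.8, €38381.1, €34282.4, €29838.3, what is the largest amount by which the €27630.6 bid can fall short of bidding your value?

€6560

€38910.2: same outcome either way → loss €0.
€43767: same outcome either way → loss €0.
€50755.5: same outcome either way → loss €0.
€27165.8: same outcome either way → loss €0.
€38381.1: same outcome either way → loss €0.
€34282.4: truthful gives €2115.9, deviation gives €0 → loss €2115.9.
€29838.3: truthful gives €6560, deviation gives €0 → loss €6560.
Maximum loss: €6560.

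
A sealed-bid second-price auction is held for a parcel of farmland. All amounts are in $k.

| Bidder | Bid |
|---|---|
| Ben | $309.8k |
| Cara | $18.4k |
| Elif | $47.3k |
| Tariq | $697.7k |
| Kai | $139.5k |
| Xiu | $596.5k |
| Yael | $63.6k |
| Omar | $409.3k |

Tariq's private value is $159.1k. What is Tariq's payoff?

Highest bid: Tariq at $697.7k, so Tariq wins.
Second-highest bid: Xiu at $596.5k — that is the price the winner pays.
Tariq's payoff = value − price = $159.1k − $596.5k = −$437.4k.

−$437.4k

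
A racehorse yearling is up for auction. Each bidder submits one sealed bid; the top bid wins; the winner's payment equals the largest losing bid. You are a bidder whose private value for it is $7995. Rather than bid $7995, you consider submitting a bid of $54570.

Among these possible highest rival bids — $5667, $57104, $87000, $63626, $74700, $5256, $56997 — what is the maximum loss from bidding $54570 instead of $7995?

$5667: same outcome either way → loss $0.
$57104: same outcome either way → loss $0.
$87000: same outcome either way → loss $0.
$63626: same outcome either way → loss $0.
$74700: same outcome either way → loss $0.
$5256: same outcome either way → loss $0.
$56997: same outcome either way → loss $0.
Maximum loss: $0.

$0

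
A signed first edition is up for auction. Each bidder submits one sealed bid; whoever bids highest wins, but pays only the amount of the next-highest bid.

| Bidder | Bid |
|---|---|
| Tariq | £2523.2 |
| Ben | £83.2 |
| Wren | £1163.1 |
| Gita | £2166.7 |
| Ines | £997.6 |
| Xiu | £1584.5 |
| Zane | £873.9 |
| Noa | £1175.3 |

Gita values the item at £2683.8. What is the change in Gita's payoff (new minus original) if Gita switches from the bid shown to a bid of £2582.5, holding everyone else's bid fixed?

£160.6

The highest bid among the other bidders is £2523.2; Gita's bid doesn't change that.
Original bid £2166.7: Gita is not highest (top rival bid is £2523.2); payoff £0.
Alternative bid £2582.5: Gita is highest, pays the top rival bid £2523.2; payoff £2683.8 − £2523.2 = £160.6.
Change in payoff = £160.6 − (£0) = £160.6.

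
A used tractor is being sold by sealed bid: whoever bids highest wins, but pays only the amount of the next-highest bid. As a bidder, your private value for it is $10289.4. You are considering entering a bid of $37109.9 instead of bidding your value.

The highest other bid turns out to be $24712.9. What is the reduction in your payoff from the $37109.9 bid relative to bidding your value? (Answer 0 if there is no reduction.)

Bidding your value $10289.4: you lose (since $10289.4 < $24712.9). Payoff $0.
Bidding $37109.9: you win and pay $24712.9. Payoff $10289.4 − $24712.9 = −$14423.5.
The competing bid $24712.9 lies between your value and your inflated bid, so overbidding wins an item priced above your value.
Loss from deviating = $0 − (−$14423.5) = $14423.5.

$14423.5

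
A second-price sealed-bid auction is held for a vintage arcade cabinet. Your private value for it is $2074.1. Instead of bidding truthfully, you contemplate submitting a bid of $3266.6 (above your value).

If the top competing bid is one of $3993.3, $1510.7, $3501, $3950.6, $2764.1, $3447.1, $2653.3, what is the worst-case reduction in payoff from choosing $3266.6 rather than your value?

$690

$3993.3: same outcome either way → loss $0.
$1510.7: same outcome either way → loss $0.
$3501: same outcome either way → loss $0.
$3950.6: same outcome either way → loss $0.
$2764.1: truthful gives $0, deviation gives −$690 → loss $690.
$3447.1: same outcome either way → loss $0.
$2653.3: truthful gives $0, deviation gives −$579.2 → loss $579.2.
Maximum loss: $690.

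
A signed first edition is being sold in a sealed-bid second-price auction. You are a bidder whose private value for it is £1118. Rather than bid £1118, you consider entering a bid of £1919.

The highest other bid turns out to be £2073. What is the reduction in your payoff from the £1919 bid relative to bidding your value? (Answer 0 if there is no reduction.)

Bidding your value £1118: you lose (since £1118 < £2073). Payoff £0.
Bidding £1919: you lose. Payoff £0.
Difference = £0 − £0 = £0; both bids lead to the same outcome because the competing bid is above both your value and your alternative bid.

£0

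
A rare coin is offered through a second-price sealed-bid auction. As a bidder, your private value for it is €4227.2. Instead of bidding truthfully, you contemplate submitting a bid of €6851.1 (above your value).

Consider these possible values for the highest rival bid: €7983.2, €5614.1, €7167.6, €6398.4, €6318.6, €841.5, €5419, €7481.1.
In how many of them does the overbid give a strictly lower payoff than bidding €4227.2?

4

The deviation hurts exactly when the highest competing bid lies strictly between €4227.2 and €6851.1 — overbidding then wins at a price above your value.
€7983.2: above both → same outcome either way.
€5614.1: inside the interval → strictly worse (loss €1386.9).
€7167.6: above both → same outcome either way.
€6398.4: inside the interval → strictly worse (loss €2171.2).
€6318.6: inside the interval → strictly worse (loss €2091.4).
€841.5: below both → same outcome either way.
€5419: inside the interval → strictly worse (loss €1191.8).
€7481.1: above both → same outcome either way.
Count: 4.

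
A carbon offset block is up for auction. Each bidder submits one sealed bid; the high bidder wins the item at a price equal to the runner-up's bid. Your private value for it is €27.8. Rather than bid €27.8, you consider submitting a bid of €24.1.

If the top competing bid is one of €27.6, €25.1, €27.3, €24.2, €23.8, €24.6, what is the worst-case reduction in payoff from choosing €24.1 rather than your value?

€3.6

€27.6: truthful gives €0.2, deviation gives €0 → loss €0.2.
€25.1: truthful gives €2.7, deviation gives €0 → loss €2.7.
€27.3: truthful gives €0.5, deviation gives €0 → loss €0.5.
€24.2: truthful gives €3.6, deviation gives €0 → loss €3.6.
€23.8: same outcome either way → loss €0.
€24.6: truthful gives €3.2, deviation gives €0 → loss €3.2.
Maximum loss: €3.6.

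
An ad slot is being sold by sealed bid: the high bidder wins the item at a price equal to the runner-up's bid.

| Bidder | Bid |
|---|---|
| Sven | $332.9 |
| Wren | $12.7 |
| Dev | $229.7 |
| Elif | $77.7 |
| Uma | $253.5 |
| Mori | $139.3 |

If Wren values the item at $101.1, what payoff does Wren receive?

Highest bid: Sven at $332.9, so Sven wins.
Second-highest bid: Uma at $253.5 — that is the price the winner pays.
Wren did not win, so Wren pays nothing and receives nothing: payoff $0.

$0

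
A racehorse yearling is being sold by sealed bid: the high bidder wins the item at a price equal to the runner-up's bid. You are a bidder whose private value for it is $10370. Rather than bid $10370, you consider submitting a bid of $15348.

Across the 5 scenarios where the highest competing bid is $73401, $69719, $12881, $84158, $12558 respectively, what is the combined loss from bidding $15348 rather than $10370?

$4699

The deviation costs you only when the competing bid falls strictly between $10370 and $15348; elsewhere both bids give the same outcome.
$73401: outcomes coincide → loss $0.
$69719: outcomes coincide → loss $0.
$12881: truthful payoff $0, deviation payoff −$2511 → loss $2511.
$84158: outcomes coincide → loss $0.
$12558: truthful payoff $0, deviation payoff −$2188 → loss $2188.
Total loss = $2511 + $2188 = $4699.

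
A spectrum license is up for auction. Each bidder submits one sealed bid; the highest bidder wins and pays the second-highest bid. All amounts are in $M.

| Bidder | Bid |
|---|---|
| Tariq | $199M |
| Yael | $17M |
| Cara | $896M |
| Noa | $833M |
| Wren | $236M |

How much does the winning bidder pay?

$833M

Highest bid: Cara at $896M, so Cara wins.
Second-highest bid: Noa at $833M — that is the price the winner pays.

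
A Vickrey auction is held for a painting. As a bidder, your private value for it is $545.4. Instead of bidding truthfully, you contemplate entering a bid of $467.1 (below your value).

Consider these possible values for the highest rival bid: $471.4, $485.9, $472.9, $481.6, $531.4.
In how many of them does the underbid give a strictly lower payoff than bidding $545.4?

5

The deviation hurts exactly when the highest competing bid lies strictly between $467.1 and $545.4 — underbidding then forfeits a profitable win.
$471.4: inside the interval → strictly worse (loss $74).
$485.9: inside the interval → strictly worse (loss $59.5).
$472.9: inside the interval → strictly worse (loss $72.5).
$481.6: inside the interval → strictly worse (loss $63.8).
$531.4: inside the interval → strictly worse (loss $14).
Count: 5.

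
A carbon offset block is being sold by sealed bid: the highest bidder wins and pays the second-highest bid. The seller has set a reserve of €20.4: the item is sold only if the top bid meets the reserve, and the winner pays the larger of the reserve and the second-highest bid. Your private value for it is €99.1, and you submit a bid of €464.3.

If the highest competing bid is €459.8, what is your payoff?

Your bid €464.3 is the highest and exceeds the reserve.
Price = max(second-highest bid, reserve) = max(€459.8, €20.4) = €459.8.
Payoff = €99.1 − €459.8 = −€360.7.

−€360.7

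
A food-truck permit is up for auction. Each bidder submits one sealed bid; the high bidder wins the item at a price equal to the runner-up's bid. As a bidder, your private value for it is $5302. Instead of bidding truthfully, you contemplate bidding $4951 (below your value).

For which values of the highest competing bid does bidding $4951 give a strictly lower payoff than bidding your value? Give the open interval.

If the competing bid is below $4951, both bids win at the same price — no difference.
If it is above $5302, both bids lose — no difference.
If it lies strictly between $4951 and $5302, bidding your value wins at a price below your value (positive payoff) while bidding $4951 loses (payoff 0).
So the deviation strictly hurts on the open interval ($4951, $5302).

($4951, $5302)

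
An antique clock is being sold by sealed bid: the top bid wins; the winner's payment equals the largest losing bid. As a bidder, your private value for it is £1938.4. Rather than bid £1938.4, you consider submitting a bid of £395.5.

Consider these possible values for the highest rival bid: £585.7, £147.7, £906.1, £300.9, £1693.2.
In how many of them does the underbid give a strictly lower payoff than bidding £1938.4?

The deviation hurts exactly when the highest competing bid lies strictly between £395.5 and £1938.4 — underbidding then forfeits a profitable win.
£585.7: inside the interval → strictly worse (loss £1352.7).
£147.7: below both → same outcome either way.
£906.1: inside the interval → strictly worse (loss £1032.3).
£300.9: below both → same outcome either way.
£1693.2: inside the interval → strictly worse (loss £245.2).
Count: 3.

3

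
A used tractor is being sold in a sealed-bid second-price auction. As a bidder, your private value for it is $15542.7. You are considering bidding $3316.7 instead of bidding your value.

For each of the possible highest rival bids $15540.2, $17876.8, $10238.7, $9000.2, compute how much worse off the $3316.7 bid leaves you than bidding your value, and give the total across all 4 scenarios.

$11849

The deviation costs you only when the competing bid falls strictly between $3316.7 and $15542.7; elsewhere both bids give the same outcome.
$15540.2: truthful payoff $2.5, deviation payoff $0 → loss $2.5.
$17876.8: outcomes coincide → loss $0.
$10238.7: truthful payoff $5304, deviation payoff $0 → loss $5304.
$9000.2: truthful payoff $6542.5, deviation payoff $0 → loss $6542.5.
Total loss = $2.5 + $5304 + $6542.5 = $11849.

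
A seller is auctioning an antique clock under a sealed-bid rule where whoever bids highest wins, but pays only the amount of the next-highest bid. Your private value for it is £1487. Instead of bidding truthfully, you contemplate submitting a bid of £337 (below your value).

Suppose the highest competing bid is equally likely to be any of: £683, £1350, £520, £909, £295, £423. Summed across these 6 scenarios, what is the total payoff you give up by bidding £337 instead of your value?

£3550

The deviation costs you only when the competing bid falls strictly between £337 and £1487; elsewhere both bids give the same outcome.
£683: truthful payoff £804, deviation payoff £0 → loss £804.
£1350: truthful payoff £137, deviation payoff £0 → loss £137.
£520: truthful payoff £967, deviation payoff £0 → loss £967.
£909: truthful payoff £578, deviation payoff £0 → loss £578.
£295: outcomes coincide → loss £0.
£423: truthful payoff £1064, deviation payoff £0 → loss £1064.
Total loss = £804 + £137 + £967 + £578 + £1064 = £3550.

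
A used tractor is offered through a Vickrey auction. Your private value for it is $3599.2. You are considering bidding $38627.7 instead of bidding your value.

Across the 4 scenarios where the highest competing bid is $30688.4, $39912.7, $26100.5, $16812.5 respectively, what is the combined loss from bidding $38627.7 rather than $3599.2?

The deviation costs you only when the competing bid falls strictly between $3599.2 and $38627.7; elsewhere both bids give the same outcome.
$30688.4: truthful payoff $0, deviation payoff −$27089.2 → loss $27089.2.
$39912.7: outcomes coincide → loss $0.
$26100.5: truthful payoff $0, deviation payoff −$22501.3 → loss $22501.3.
$16812.5: truthful payoff $0, deviation payoff −$13213.3 → loss $13213.3.
Total loss = $27089.2 + $22501.3 + $13213.3 = $62803.8.
Because the price is fixed by the runner-up's bid, deviating from your value can only change a good outcome into a bad one — never the reverse.

$62803.8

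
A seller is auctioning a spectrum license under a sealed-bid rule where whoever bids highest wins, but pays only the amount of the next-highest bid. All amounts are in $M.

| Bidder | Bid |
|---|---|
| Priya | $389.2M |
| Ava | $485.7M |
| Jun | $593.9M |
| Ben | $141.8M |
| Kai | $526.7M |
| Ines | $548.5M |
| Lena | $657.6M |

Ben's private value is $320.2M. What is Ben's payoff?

Highest bid: Lena at $657.6M, so Lena wins.
Second-highest bid: Jun at $593.9M — that is the price the winner pays.
Ben did not win, so Ben pays nothing and receives nothing: payoff $0M.

$0M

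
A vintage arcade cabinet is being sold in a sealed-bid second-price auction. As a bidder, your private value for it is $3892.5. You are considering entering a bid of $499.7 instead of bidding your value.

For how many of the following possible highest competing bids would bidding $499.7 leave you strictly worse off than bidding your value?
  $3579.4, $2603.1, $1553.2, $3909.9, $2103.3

4

The deviation hurts exactly when the highest competing bid lies strictly between $499.7 and $3892.5 — underbidding then forfeits a profitable win.
$3579.4: inside the interval → strictly worse (loss $313.1).
$2603.1: inside the interval → strictly worse (loss $1289.4).
$1553.2: inside the interval → strictly worse (loss $2339.3).
$3909.9: above both → same outcome either way.
$2103.3: inside the interval → strictly worse (loss $1789.2).
Count: 4.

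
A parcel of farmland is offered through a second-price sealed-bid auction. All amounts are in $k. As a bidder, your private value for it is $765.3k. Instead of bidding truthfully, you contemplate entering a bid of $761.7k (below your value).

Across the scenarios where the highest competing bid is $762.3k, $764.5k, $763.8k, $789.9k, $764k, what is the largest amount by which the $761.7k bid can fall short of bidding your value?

$3k

$762.3k: truthful gives $3k, deviation gives $0k → loss $3k.
$764.5k: truthful gives $0.8k, deviation gives $0k → loss $0.8k.
$763.8k: truthful gives $1.5k, deviation gives $0k → loss $1.5k.
$789.9k: same outcome either way → loss $0k.
$764k: truthful gives $1.3k, deviation gives $0k → loss $1.3k.
Maximum loss: $3k.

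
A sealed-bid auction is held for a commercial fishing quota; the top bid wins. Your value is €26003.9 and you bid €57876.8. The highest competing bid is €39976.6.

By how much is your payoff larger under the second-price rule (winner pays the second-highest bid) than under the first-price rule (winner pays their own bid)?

You have the highest bid, so you win under either rule.
Second-price: pay €39976.6 → payoff −€13972.7.
First-price: pay your own bid €57876.8 → payoff −€31872.9.
Difference = −€13972.7 − (−€31872.9) = €17900.2.

€17900.2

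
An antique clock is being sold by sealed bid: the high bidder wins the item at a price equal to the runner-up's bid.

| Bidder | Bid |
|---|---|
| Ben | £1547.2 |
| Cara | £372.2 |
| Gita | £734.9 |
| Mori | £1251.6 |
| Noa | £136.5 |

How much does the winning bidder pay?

Highest bid: Ben at £1547.2, so Ben wins.
Second-highest bid: Mori at £1251.6 — that is the price the winner pays.

£1251.6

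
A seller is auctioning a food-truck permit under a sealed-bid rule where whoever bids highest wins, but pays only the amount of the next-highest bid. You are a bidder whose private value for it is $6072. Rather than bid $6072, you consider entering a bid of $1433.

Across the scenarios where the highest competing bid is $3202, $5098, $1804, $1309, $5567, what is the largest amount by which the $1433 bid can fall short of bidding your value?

$4268

$3202: truthful gives $2870, deviation gives $0 → loss $2870.
$5098: truthful gives $974, deviation gives $0 → loss $974.
$1804: truthful gives $4268, deviation gives $0 → loss $4268.
$1309: same outcome either way → loss $0.
$5567: truthful gives $505, deviation gives $0 → loss $505.
Maximum loss: $4268.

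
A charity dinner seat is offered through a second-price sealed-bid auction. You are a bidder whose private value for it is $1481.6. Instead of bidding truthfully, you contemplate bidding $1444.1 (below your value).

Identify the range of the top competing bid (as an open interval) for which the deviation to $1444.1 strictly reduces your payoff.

If the competing bid is below $1444.1, both bids win at the same price — no difference.
If it is above $1481.6, both bids lose — no difference.
If it lies strictly between $1444.1 and $1481.6, bidding your value wins at a price below your value (positive payoff) while bidding $1444.1 loses (payoff 0).
So the deviation strictly hurts on the open interval ($1444.1, $1481.6).

($1444.1, $1481.6)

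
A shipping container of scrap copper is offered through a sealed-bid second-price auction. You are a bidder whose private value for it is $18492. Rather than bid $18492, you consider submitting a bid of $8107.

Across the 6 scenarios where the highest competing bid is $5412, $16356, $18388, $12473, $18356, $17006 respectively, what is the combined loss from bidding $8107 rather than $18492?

$9881

The deviation costs you only when the competing bid falls strictly between $8107 and $18492; elsewhere both bids give the same outcome.
$5412: outcomes coincide → loss $0.
$16356: truthful payoff $2136, deviation payoff $0 → loss $2136.
$18388: truthful payoff $104, deviation payoff $0 → loss $104.
$12473: truthful payoff $6019, deviation payoff $0 → loss $6019.
$18356: truthful payoff $136, deviation payoff $0 → loss $136.
$17006: truthful payoff $1486, deviation payoff $0 → loss $1486.
Total loss = $2136 + $104 + $6019 + $136 + $1486 = $9881.
Truthful bidding weakly dominates here: raising your bid can only win items priced above your value, and lowering it can only forfeit items priced below.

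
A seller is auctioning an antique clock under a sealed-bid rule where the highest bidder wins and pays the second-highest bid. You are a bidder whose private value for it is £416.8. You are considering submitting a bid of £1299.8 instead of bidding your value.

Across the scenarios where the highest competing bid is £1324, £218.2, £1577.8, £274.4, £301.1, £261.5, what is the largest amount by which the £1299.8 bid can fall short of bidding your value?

£0

£1324: same outcome either way → loss £0.
£218.2: same outcome either way → loss £0.
£1577.8: same outcome either way → loss £0.
£274.4: same outcome either way → loss £0.
£301.1: same outcome either way → loss £0.
£261.5: same outcome either way → loss £0.
Maximum loss: £0.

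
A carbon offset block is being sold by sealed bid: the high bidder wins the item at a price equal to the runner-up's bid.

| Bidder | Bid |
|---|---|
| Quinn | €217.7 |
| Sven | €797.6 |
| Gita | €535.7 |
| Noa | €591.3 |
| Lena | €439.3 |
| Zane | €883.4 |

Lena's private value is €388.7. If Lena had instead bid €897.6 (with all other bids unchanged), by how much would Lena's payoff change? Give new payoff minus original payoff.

The highest bid among the other bidders is €883.4; Lena's bid doesn't change that.
Original bid €439.3: Lena is not highest (top rival bid is €883.4); payoff €0.
Alternative bid €897.6: Lena is highest, pays the top rival bid €883.4; payoff €388.7 − €883.4 = −€494.7.
Change in payoff = −€494.7 − (€0) = −€494.7.

−€494.7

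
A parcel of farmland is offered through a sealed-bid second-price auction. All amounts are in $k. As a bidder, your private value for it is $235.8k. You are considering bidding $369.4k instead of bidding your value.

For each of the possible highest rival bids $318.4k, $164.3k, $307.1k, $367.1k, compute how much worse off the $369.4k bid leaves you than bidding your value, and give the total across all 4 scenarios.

The deviation costs you only when the competing bid falls strictly between $235.8k and $369.4k; elsewhere both bids give the same outcome.
$318.4k: truthful payoff $0k, deviation payoff −$82.6k → loss $82.6k.
$164.3k: outcomes coincide → loss $0k.
$307.1k: truthful payoff $0k, deviation payoff −$71.3k → loss $71.3k.
$367.1k: truthful payoff $0k, deviation payoff −$131.3k → loss $131.3k.
Total loss = $82.6k + $71.3k + $131.3k = $285.2k.

$285.2k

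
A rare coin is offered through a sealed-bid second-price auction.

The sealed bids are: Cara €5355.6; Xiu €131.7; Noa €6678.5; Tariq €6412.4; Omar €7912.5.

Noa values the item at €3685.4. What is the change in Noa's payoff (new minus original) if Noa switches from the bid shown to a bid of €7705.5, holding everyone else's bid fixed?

The highest bid among the other bidders is €7912.5; Noa's bid doesn't change that.
Original bid €6678.5: Noa is not highest (top rival bid is €7912.5); payoff €0.
Alternative bid €7705.5: Noa is not highest (top rival bid is €7912.5); payoff €0.
Change in payoff = €0 − (€0) = €0.

€0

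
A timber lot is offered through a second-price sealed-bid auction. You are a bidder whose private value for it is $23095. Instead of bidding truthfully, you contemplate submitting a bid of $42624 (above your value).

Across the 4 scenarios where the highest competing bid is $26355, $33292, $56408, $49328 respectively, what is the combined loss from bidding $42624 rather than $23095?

The deviation costs you only when the competing bid falls strictly between $23095 and $42624; elsewhere both bids give the same outcome.
$26355: truthful payoff $0, deviation payoff −$3260 → loss $3260.
$33292: truthful payoff $0, deviation payoff −$10197 → loss $10197.
$56408: outcomes coincide → loss $0.
$49328: outcomes coincide → loss $0.
Total loss = $3260 + $10197 = $13457.

$13457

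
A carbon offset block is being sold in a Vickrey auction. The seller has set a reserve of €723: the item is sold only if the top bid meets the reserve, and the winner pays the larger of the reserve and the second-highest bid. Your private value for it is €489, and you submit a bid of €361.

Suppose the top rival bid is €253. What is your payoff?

Your bid €361 is the highest bid but falls below the reserve €723, so the item goes unsold. Payoff €0.

€0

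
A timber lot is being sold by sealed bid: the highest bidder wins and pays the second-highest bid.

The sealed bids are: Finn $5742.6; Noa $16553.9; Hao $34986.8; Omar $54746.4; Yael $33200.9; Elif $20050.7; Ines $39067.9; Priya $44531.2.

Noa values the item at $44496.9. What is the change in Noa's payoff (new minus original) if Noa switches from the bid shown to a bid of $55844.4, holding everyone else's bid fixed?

The highest bid among the other bidders is $54746.4; Noa's bid doesn't change that.
Original bid $16553.9: Noa is not highest (top rival bid is $54746.4); payoff $0.
Alternative bid $55844.4: Noa is highest, pays the top rival bid $54746.4; payoff $44496.9 − $54746.4 = −$10249.5.
Change in payoff = −$10249.5 − ($0) = −$10249.5.

−$10249.5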